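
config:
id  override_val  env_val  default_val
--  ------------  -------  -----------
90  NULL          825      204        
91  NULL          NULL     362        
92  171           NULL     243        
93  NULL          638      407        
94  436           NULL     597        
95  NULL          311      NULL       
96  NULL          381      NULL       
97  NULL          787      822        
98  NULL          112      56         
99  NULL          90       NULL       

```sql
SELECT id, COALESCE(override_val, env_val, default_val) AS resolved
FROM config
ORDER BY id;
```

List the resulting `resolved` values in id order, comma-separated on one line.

825, 362, 171, 638, 436, 311, 381, 787, 112, 90

id=90: override_val=NULL, env_val=825 → 825
id=91: override_val=NULL, env_val=NULL, default_val=362 → 362
id=92: override_val=171 → 171
id=93: override_val=NULL, env_val=638 → 638
id=94: override_val=436 → 436
id=95: override_val=NULL, env_val=311 → 311
id=96: override_val=NULL, env_val=381 → 381
id=97: override_val=NULL, env_val=787 → 787
id=98: override_val=NULL, env_val=112 → 112
id=99: override_val=NULL, env_val=90 → 90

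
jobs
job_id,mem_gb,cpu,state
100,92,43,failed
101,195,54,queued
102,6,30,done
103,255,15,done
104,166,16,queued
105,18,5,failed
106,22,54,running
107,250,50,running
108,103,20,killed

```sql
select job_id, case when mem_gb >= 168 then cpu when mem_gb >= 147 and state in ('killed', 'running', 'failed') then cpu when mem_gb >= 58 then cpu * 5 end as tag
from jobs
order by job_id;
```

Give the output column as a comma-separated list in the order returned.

job_id=100: mem_gb >= 58 → 215
job_id=101: mem_gb >= 168 → 54
job_id=102: (no match → NULL) → NULL
job_id=103: mem_gb >= 168 → 15
job_id=104: mem_gb >= 58 → 80
job_id=105: (no match → NULL) → NULL
job_id=106: (no match → NULL) → NULL
job_id=107: mem_gb >= 168 → 50
job_id=108: mem_gb >= 58 → 100

215, 54, NULL, 15, 80, NULL, NULL, 50, 100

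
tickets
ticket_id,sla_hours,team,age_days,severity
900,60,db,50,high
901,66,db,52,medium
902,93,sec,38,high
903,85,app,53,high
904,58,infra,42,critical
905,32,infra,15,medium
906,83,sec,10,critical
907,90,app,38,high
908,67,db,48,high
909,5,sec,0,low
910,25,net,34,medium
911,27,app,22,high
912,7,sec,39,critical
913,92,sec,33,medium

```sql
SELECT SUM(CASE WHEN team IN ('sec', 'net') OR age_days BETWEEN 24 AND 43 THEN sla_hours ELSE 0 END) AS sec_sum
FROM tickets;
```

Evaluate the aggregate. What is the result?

ticket_id=900: ✗
ticket_id=901: ✗
ticket_id=902: ✓ → 93
ticket_id=903: ✗
ticket_id=904: ✓ → 58
ticket_id=905: ✗
ticket_id=906: ✓ → 83
ticket_id=907: ✓ → 90
ticket_id=908: ✗
ticket_id=909: ✓ → 5
ticket_id=910: ✓ → 25
ticket_id=911: ✗
ticket_id=912: ✓ → 7
ticket_id=913: ✓ → 92
sec_sum = 93 + 58 + 83 + 90 + 5 + 25 + 7 + 92 = 453

453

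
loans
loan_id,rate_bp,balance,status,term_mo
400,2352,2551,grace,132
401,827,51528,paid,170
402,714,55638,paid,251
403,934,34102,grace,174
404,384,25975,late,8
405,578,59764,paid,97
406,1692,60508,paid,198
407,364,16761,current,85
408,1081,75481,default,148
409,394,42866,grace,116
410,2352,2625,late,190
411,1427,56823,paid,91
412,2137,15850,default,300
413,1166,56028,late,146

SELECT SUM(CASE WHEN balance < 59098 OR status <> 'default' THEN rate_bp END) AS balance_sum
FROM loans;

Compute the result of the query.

loan_id=400: ✓ → 2352
loan_id=401: ✓ → 827
loan_id=402: ✓ → 714
loan_id=403: ✓ → 934
loan_id=404: ✓ → 384
loan_id=405: ✓ → 578
loan_id=406: ✓ → 1692
loan_id=407: ✓ → 364
loan_id=408: ✗
loan_id=409: ✓ → 394
loan_id=410: ✓ → 2352
loan_id=411: ✓ → 1427
loan_id=412: ✓ → 2137
loan_id=413: ✓ → 1166
balance_sum = 2352 + 827 + 714 + 934 + 384 + 578 + 1692 + 364 + 394 + 2352 + 1427 + 2137 + 1166 = 15321

15321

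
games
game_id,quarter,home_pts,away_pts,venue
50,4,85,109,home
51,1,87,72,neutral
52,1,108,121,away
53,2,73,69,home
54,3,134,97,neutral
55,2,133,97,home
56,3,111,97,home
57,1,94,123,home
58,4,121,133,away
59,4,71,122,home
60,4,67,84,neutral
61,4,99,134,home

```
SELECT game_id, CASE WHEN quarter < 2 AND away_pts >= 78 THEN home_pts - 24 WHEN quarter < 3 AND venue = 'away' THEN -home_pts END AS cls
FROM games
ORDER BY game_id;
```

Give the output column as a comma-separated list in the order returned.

game_id=50: (no match → NULL) → NULL
game_id=51: (no match → NULL) → NULL
game_id=52: quarter < 2 AND away_pts >= 78 → 84
game_id=53: (no match → NULL) → NULL
game_id=54: (no match → NULL) → NULL
game_id=55: (no match → NULL) → NULL
game_id=56: (no match → NULL) → NULL
game_id=57: quarter < 2 AND away_pts >= 78 → 70
game_id=58: (no match → NULL) → NULL
game_id=59: (no match → NULL) → NULL
game_id=60: (no match → NULL) → NULL
game_id=61: (no match → NULL) → NULL

NULL, NULL, 84, NULL, NULL, NULL, NULL, 70, NULL, NULL, NULL, NULL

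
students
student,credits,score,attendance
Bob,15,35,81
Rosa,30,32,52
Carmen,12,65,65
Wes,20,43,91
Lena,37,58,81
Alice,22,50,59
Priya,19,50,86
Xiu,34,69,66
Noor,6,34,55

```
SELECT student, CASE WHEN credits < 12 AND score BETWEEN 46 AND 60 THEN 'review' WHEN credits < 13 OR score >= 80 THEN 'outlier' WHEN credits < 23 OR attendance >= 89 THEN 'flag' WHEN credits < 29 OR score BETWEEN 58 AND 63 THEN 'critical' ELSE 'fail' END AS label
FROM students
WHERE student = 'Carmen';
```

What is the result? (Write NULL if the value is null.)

student = Carmen: credits=12, score=65, attendance=65.
credits < 12 AND score BETWEEN 46 AND 60 → false
credits < 13 OR score >= 80 → true → outlier

outlier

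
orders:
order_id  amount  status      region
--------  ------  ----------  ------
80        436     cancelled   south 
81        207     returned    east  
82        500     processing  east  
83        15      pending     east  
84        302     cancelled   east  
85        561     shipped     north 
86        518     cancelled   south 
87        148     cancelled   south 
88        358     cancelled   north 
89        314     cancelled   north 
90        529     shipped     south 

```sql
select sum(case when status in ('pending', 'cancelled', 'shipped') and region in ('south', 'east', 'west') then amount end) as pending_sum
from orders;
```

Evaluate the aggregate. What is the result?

1948

order_id=80: ✓ → 436
order_id=81: ✗
order_id=82: ✗
order_id=83: ✓ → 15
order_id=84: ✓ → 302
order_id=85: ✗
order_id=86: ✓ → 518
order_id=87: ✓ → 148
order_id=88: ✗
order_id=89: ✗
order_id=90: ✓ → 529
pending_sum = 436 + 15 + 302 + 518 + 148 + 529 = 1948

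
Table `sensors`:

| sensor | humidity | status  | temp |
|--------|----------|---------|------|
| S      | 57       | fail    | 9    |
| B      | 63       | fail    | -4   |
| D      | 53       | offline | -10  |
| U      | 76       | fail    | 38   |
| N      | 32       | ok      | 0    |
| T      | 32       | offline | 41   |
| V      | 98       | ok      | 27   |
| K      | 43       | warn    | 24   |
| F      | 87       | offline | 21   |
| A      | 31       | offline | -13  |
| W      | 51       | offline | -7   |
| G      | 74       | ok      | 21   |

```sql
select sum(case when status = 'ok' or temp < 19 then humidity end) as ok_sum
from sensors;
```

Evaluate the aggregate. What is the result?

459

sensor=S: ✓ → 57
sensor=B: ✓ → 63
sensor=D: ✓ → 53
sensor=U: ✗
sensor=N: ✓ → 32
sensor=T: ✗
sensor=V: ✓ → 98
sensor=K: ✗
sensor=F: ✗
sensor=A: ✓ → 31
sensor=W: ✓ → 51
sensor=G: ✓ → 74
ok_sum = 57 + 63 + 53 + 32 + 98 + 31 + 51 + 74 = 459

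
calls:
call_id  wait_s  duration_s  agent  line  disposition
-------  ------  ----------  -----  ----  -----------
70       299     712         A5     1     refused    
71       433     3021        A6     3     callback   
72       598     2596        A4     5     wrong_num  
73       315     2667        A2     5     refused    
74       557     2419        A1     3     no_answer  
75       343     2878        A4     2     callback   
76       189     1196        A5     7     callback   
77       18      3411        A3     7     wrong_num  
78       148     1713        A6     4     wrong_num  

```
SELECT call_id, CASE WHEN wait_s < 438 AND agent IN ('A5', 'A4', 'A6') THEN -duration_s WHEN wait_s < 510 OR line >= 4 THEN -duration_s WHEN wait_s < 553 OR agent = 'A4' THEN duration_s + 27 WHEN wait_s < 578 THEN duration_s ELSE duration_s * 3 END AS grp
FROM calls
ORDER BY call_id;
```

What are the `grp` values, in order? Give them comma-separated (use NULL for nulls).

-712, -3021, -2596, -2667, 2419, -2878, -1196, -3411, -1713

call_id=70: wait_s < 438 AND agent IN ('A5', 'A4', 'A6') → -712
call_id=71: wait_s < 438 AND agent IN ('A5', 'A4', 'A6') → -3021
call_id=72: wait_s < 510 OR line >= 4 → -2596
call_id=73: wait_s < 510 OR line >= 4 → -2667
call_id=74: wait_s < 578 → 2419
call_id=75: wait_s < 438 AND agent IN ('A5', 'A4', 'A6') → -2878
call_id=76: wait_s < 438 AND agent IN ('A5', 'A4', 'A6') → -1196
call_id=77: wait_s < 510 OR line >= 4 → -3411
call_id=78: wait_s < 438 AND agent IN ('A5', 'A4', 'A6') → -1713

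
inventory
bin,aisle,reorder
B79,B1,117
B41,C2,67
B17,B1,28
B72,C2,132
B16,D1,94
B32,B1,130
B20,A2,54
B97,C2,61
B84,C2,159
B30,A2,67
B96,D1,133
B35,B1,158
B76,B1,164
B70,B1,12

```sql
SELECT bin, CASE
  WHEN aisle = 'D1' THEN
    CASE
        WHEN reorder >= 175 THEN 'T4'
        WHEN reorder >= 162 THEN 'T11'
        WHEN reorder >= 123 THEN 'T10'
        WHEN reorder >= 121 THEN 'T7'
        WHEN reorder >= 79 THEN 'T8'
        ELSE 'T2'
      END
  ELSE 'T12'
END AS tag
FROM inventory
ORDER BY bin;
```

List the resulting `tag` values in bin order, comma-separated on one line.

T8, T12, T12, T12, T12, T12, T12, T12, T12, T12, T12, T12, T10, T12

bin=B16: aisle='D1' → inner[reorder >= 79] → T8
bin=B17: aisle='B1' → outer ELSE → T12
bin=B20: aisle='A2' → outer ELSE → T12
bin=B30: aisle='A2' → outer ELSE → T12
bin=B32: aisle='B1' → outer ELSE → T12
bin=B35: aisle='B1' → outer ELSE → T12
bin=B41: aisle='C2' → outer ELSE → T12
bin=B70: aisle='B1' → outer ELSE → T12
bin=B72: aisle='C2' → outer ELSE → T12
bin=B76: aisle='B1' → outer ELSE → T12
bin=B79: aisle='B1' → outer ELSE → T12
bin=B84: aisle='C2' → outer ELSE → T12
bin=B96: aisle='D1' → inner[reorder >= 123] → T10
bin=B97: aisle='C2' → outer ELSE → T12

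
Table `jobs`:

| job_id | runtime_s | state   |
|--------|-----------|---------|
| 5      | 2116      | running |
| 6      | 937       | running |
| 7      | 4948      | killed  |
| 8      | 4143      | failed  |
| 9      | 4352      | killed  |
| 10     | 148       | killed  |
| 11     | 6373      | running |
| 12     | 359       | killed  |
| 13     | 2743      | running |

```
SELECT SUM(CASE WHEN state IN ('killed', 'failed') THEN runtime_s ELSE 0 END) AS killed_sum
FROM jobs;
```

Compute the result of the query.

13950

job_id=5: ✗
job_id=6: ✗
job_id=7: ✓ → 4948
job_id=8: ✓ → 4143
job_id=9: ✓ → 4352
job_id=10: ✓ → 148
job_id=11: ✗
job_id=12: ✓ → 359
job_id=13: ✗
killed_sum = 4948 + 4143 + 4352 + 148 + 359 = 13950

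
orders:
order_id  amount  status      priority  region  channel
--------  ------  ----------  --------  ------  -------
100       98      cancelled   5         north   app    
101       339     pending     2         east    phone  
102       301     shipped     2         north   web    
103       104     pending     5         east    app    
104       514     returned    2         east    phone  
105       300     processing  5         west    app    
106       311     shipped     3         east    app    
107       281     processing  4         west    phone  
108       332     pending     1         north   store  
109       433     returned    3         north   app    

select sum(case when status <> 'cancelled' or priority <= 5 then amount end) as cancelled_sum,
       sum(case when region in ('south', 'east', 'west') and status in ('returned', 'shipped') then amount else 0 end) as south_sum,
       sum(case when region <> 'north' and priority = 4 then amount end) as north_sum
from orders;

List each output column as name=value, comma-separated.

cancelled_sum=3013, south_sum=825, north_sum=281

[cancelled_sum: status <> 'cancelled' or priority <= 5]
order_id=100: ✓ → 98
order_id=101: ✓ → 339
order_id=102: ✓ → 301
order_id=103: ✓ → 104
order_id=104: ✓ → 514
order_id=105: ✓ → 300
order_id=106: ✓ → 311
order_id=107: ✓ → 281
order_id=108: ✓ → 332
order_id=109: ✓ → 433
cancelled_sum = 98 + 339 + 301 + 104 + 514 + 300 + 311 + 281 + 332 + 433 = 3013
—
[south_sum: region in ('south', 'east', 'west') and status in ('returned', 'shipped')]
order_id=100: ✗
order_id=101: ✗
order_id=102: ✗
order_id=103: ✗
order_id=104: ✓ → 514
order_id=105: ✗
order_id=106: ✓ → 311
order_id=107: ✗
order_id=108: ✗
order_id=109: ✗
south_sum = 514 + 311 = 825
—
[north_sum: region <> 'north' and priority = 4]
order_id=100: ✗
order_id=101: ✗
order_id=102: ✗
order_id=103: ✗
order_id=104: ✗
order_id=105: ✗
order_id=106: ✗
order_id=107: ✓ → 281
order_id=108: ✗
order_id=109: ✗
north_sum = 281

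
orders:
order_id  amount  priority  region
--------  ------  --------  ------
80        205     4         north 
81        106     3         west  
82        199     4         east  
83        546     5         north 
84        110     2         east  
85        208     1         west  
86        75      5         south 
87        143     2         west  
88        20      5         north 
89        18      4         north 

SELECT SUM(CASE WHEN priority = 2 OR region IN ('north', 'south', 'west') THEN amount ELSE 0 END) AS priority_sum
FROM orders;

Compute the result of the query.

order_id=80: ✓ → 205
order_id=81: ✓ → 106
order_id=82: ✗
order_id=83: ✓ → 546
order_id=84: ✓ → 110
order_id=85: ✓ → 208
order_id=86: ✓ → 75
order_id=87: ✓ → 143
order_id=88: ✓ → 20
order_id=89: ✓ → 18
priority_sum = 205 + 106 + 546 + 110 + 208 + 75 + 143 + 20 + 18 = 1431

1431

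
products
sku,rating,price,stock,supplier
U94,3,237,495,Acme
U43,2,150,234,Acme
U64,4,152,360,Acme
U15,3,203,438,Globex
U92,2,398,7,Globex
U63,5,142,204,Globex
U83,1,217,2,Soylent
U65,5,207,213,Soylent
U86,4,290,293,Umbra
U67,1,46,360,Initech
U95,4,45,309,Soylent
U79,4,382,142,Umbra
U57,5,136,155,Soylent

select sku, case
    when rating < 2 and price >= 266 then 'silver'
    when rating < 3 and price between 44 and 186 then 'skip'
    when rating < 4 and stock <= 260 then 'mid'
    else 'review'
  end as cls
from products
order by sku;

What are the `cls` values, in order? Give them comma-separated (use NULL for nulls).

sku=U15: ELSE → review
sku=U43: rating < 3 and price between 44 and 186 → skip
sku=U57: ELSE → review
sku=U63: ELSE → review
sku=U64: ELSE → review
sku=U65: ELSE → review
sku=U67: rating < 3 and price between 44 and 186 → skip
sku=U79: ELSE → review
sku=U83: rating < 4 and stock <= 260 → mid
sku=U86: ELSE → review
sku=U92: rating < 4 and stock <= 260 → mid
sku=U94: ELSE → review
sku=U95: ELSE → review

review, skip, review, review, review, review, skip, review, mid, review, mid, review, review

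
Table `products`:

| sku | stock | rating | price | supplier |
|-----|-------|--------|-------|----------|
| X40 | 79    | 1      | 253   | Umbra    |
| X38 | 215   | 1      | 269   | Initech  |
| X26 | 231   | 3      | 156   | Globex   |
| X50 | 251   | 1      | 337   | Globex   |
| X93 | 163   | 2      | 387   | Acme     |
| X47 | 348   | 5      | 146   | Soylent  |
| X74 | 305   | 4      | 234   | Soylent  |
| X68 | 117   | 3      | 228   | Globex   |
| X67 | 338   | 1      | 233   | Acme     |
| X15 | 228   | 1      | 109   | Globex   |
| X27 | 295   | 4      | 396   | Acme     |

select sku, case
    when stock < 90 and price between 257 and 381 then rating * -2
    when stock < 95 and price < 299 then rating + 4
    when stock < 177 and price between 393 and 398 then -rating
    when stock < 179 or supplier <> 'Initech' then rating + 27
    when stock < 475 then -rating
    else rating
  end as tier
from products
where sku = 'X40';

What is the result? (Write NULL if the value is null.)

5

sku = X40: stock=79, rating=1, price=253, supplier=Umbra.
stock < 90 and price between 257 and 381 → false
stock < 95 and price < 299 → true → 5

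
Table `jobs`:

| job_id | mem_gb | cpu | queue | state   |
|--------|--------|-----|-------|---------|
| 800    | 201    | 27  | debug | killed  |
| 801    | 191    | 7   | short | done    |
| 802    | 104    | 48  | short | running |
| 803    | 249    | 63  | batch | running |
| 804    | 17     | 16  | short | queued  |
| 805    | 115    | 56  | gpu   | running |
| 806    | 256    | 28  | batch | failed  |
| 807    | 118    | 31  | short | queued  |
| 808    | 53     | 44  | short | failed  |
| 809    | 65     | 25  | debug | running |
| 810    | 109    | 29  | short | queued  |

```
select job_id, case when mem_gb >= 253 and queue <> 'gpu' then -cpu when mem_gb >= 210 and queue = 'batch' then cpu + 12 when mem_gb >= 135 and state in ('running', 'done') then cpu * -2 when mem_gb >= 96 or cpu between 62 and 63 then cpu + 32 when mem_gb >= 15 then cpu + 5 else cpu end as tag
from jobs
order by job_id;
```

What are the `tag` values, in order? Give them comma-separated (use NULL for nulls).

job_id=800: mem_gb >= 96 or cpu between 62 and 63 → 59
job_id=801: mem_gb >= 135 and state in ('running', 'done') → -14
job_id=802: mem_gb >= 96 or cpu between 62 and 63 → 80
job_id=803: mem_gb >= 210 and queue = 'batch' → 75
job_id=804: mem_gb >= 15 → 21
job_id=805: mem_gb >= 96 or cpu between 62 and 63 → 88
job_id=806: mem_gb >= 253 and queue <> 'gpu' → -28
job_id=807: mem_gb >= 96 or cpu between 62 and 63 → 63
job_id=808: mem_gb >= 15 → 49
job_id=809: mem_gb >= 15 → 30
job_id=810: mem_gb >= 96 or cpu between 62 and 63 → 61

59, -14, 80, 75, 21, 88, -28, 63, 49, 30, 61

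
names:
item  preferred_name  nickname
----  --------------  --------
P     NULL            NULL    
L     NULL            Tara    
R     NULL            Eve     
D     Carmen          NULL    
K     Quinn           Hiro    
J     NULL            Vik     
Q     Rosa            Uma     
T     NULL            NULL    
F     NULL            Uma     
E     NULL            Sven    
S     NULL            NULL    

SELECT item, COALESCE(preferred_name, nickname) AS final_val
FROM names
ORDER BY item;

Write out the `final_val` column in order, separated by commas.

item=D: preferred_name=Carmen → Carmen
item=E: preferred_name=NULL, nickname=Sven → Sven
item=F: preferred_name=NULL, nickname=Uma → Uma
item=J: preferred_name=NULL, nickname=Vik → Vik
item=K: preferred_name=Quinn → Quinn
item=L: preferred_name=NULL, nickname=Tara → Tara
item=P: preferred_name=NULL, nickname=NULL (all NULL) → NULL
item=Q: preferred_name=Rosa → Rosa
item=R: preferred_name=NULL, nickname=Eve → Eve
item=S: preferred_name=NULL, nickname=NULL (all NULL) → NULL
item=T: preferred_name=NULL, nickname=NULL (all NULL) → NULL

Carmen, Sven, Uma, Vik, Quinn, Tara, NULL, Rosa, Eve, NULL, NULL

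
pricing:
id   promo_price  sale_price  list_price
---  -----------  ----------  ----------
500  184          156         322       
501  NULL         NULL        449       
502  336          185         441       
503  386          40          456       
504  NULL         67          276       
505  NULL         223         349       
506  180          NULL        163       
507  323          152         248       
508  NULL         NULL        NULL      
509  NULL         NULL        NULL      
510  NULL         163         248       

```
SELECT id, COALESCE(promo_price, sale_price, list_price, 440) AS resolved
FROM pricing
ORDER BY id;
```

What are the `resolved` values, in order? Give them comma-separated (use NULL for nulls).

id=500: promo_price=184 → 184
id=501: promo_price=NULL, sale_price=NULL, list_price=449 → 449
id=502: promo_price=336 → 336
id=503: promo_price=386 → 386
id=504: promo_price=NULL, sale_price=67 → 67
id=505: promo_price=NULL, sale_price=223 → 223
id=506: promo_price=180 → 180
id=507: promo_price=323 → 323
id=508: promo_price=NULL, sale_price=NULL, list_price=NULL, → literal 440 → 440
id=509: promo_price=NULL, sale_price=NULL, list_price=NULL, → literal 440 → 440
id=510: promo_price=NULL, sale_price=163 → 163

184, 449, 336, 386, 67, 223, 180, 323, 440, 440, 163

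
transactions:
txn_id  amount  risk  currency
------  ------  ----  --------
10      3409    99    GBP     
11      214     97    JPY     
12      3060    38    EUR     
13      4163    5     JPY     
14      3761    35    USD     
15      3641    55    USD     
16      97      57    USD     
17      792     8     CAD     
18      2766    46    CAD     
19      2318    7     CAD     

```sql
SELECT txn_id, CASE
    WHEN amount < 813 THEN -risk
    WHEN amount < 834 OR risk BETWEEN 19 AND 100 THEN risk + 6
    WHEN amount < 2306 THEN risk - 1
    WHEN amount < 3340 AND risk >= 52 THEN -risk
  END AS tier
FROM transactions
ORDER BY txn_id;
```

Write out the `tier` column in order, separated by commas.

txn_id=10: amount < 834 OR risk BETWEEN 19 AND 100 → 105
txn_id=11: amount < 813 → -97
txn_id=12: amount < 834 OR risk BETWEEN 19 AND 100 → 44
txn_id=13: (no match → NULL) → NULL
txn_id=14: amount < 834 OR risk BETWEEN 19 AND 100 → 41
txn_id=15: amount < 834 OR risk BETWEEN 19 AND 100 → 61
txn_id=16: amount < 813 → -57
txn_id=17: amount < 813 → -8
txn_id=18: amount < 834 OR risk BETWEEN 19 AND 100 → 52
txn_id=19: (no match → NULL) → NULL

105, -97, 44, NULL, 41, 61, -57, -8, 52, NULL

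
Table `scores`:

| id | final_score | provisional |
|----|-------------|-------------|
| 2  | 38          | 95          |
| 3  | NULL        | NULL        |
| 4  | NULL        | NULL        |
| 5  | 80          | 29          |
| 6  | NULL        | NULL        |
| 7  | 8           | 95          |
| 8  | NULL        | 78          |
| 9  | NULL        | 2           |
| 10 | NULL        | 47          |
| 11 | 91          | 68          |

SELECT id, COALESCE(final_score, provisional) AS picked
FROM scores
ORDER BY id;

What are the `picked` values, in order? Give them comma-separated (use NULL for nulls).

id=2: final_score=38 → 38
id=3: final_score=NULL, provisional=NULL (all NULL) → NULL
id=4: final_score=NULL, provisional=NULL (all NULL) → NULL
id=5: final_score=80 → 80
id=6: final_score=NULL, provisional=NULL (all NULL) → NULL
id=7: final_score=8 → 8
id=8: final_score=NULL, provisional=78 → 78
id=9: final_score=NULL, provisional=2 → 2
id=10: final_score=NULL, provisional=47 → 47
id=11: final_score=91 → 91

38, NULL, NULL, 80, NULL, 8, 78, 2, 47, 91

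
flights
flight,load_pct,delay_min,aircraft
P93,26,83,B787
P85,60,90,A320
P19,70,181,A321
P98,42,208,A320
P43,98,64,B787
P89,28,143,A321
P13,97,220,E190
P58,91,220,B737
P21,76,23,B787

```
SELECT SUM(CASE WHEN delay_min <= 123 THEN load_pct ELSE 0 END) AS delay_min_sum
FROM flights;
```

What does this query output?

260

flight=P93: ✓ → 26
flight=P85: ✓ → 60
flight=P19: ✗
flight=P98: ✗
flight=P43: ✓ → 98
flight=P89: ✗
flight=P13: ✗
flight=P58: ✗
flight=P21: ✓ → 76
delay_min_sum = 26 + 60 + 98 + 76 = 260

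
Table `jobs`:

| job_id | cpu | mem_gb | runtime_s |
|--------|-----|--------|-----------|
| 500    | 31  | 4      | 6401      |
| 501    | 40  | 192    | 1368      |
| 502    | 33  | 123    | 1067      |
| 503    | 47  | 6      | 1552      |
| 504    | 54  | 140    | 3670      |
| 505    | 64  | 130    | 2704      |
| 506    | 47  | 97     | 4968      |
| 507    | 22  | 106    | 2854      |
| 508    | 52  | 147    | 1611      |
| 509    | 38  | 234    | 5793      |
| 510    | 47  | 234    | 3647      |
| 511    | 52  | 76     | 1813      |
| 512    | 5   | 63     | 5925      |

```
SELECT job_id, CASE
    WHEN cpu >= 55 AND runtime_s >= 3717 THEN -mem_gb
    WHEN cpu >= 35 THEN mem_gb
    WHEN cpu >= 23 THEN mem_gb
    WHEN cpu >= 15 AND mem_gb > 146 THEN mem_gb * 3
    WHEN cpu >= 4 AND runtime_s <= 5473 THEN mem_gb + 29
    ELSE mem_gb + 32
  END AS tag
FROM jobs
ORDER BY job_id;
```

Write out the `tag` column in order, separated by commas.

4, 192, 123, 6, 140, 130, 97, 135, 147, 234, 234, 76, 95

job_id=500: cpu >= 23 → 4
job_id=501: cpu >= 35 → 192
job_id=502: cpu >= 23 → 123
job_id=503: cpu >= 35 → 6
job_id=504: cpu >= 35 → 140
job_id=505: cpu >= 35 → 130
job_id=506: cpu >= 35 → 97
job_id=507: cpu >= 4 AND runtime_s <= 5473 → 135
job_id=508: cpu >= 35 → 147
job_id=509: cpu >= 35 → 234
job_id=510: cpu >= 35 → 234
job_id=511: cpu >= 35 → 76
job_id=512: ELSE → 95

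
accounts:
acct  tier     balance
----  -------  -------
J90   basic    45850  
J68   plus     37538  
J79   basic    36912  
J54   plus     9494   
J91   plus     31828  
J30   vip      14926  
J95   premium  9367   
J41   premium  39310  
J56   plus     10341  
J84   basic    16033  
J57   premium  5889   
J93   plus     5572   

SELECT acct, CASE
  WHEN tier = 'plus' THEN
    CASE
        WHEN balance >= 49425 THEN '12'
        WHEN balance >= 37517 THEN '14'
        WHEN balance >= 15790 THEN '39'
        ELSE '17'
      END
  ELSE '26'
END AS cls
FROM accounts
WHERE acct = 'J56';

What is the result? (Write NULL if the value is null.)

acct = J56: tier=plus, balance=10341.
tier='plus' → inner[ELSE] → 17

17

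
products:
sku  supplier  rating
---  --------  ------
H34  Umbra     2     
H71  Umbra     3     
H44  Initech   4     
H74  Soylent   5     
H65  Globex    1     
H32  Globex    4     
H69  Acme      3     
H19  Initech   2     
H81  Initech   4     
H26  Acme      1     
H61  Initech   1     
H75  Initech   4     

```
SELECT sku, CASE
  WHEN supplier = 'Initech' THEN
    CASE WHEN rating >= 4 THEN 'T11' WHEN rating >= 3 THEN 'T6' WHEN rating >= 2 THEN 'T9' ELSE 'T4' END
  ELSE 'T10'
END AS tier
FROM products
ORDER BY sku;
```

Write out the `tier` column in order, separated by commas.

sku=H19: supplier='Initech' → inner[rating >= 2] → T9
sku=H26: supplier='Acme' → outer ELSE → T10
sku=H32: supplier='Globex' → outer ELSE → T10
sku=H34: supplier='Umbra' → outer ELSE → T10
sku=H44: supplier='Initech' → inner[rating >= 4] → T11
sku=H61: supplier='Initech' → inner[ELSE] → T4
sku=H65: supplier='Globex' → outer ELSE → T10
sku=H69: supplier='Acme' → outer ELSE → T10
sku=H71: supplier='Umbra' → outer ELSE → T10
sku=H74: supplier='Soylent' → outer ELSE → T10
sku=H75: supplier='Initech' → inner[rating >= 4] → T11
sku=H81: supplier='Initech' → inner[rating >= 4] → T11

T9, T10, T10, T10, T11, T4, T10, T10, T10, T10, T11, T11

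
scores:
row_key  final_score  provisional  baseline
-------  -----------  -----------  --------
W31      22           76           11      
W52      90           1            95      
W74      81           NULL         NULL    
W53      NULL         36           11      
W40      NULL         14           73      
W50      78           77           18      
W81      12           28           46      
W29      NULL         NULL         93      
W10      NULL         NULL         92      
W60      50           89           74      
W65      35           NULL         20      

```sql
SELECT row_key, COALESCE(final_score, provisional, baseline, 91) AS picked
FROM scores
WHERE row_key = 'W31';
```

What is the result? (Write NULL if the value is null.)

row_key = W31: final_score=22, provisional=76, baseline=11.
final_score=22 → 22

22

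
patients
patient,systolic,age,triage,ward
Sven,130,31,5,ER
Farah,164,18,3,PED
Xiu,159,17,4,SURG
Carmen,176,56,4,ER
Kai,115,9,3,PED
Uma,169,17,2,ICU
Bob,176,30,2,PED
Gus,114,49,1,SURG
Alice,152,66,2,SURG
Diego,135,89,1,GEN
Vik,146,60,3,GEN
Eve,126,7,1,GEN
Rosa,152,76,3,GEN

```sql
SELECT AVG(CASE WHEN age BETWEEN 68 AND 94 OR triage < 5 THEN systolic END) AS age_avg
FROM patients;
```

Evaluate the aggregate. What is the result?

patient=Sven: ✗
patient=Farah: ✓ → 164
patient=Xiu: ✓ → 159
patient=Carmen: ✓ → 176
patient=Kai: ✓ → 115
patient=Uma: ✓ → 169
patient=Bob: ✓ → 176
patient=Gus: ✓ → 114
patient=Alice: ✓ → 152
patient=Diego: ✓ → 135
patient=Vik: ✓ → 146
patient=Eve: ✓ → 126
patient=Rosa: ✓ → 152
age_avg = (164 + 159 + 176 + 115 + 169 + 176 + 114 + 152 + 135 + 146 + 126 + 152) / 12 = 148.6666666667

148.6666666667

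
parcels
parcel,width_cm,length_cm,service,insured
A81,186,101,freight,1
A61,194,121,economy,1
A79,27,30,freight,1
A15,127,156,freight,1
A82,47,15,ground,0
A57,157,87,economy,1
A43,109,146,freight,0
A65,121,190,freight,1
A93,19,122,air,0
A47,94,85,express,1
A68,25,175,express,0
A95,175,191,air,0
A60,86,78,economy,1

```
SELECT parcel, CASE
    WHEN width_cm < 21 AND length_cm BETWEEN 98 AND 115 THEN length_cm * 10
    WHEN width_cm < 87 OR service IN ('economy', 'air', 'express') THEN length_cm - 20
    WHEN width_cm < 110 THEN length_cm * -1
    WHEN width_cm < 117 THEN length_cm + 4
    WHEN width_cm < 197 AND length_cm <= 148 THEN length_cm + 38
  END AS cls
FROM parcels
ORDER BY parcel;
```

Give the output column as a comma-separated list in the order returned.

NULL, -146, 65, 67, 58, 101, NULL, 155, 10, 139, -5, 102, 171

parcel=A15: (no match → NULL) → NULL
parcel=A43: width_cm < 110 → -146
parcel=A47: width_cm < 87 OR service IN ('economy', 'air', 'express') → 65
parcel=A57: width_cm < 87 OR service IN ('economy', 'air', 'express') → 67
parcel=A60: width_cm < 87 OR service IN ('economy', 'air', 'express') → 58
parcel=A61: width_cm < 87 OR service IN ('economy', 'air', 'express') → 101
parcel=A65: (no match → NULL) → NULL
parcel=A68: width_cm < 87 OR service IN ('economy', 'air', 'express') → 155
parcel=A79: width_cm < 87 OR service IN ('economy', 'air', 'express') → 10
parcel=A81: width_cm < 197 AND length_cm <= 148 → 139
parcel=A82: width_cm < 87 OR service IN ('economy', 'air', 'express') → -5
parcel=A93: width_cm < 87 OR service IN ('economy', 'air', 'express') → 102
parcel=A95: width_cm < 87 OR service IN ('economy', 'air', 'express') → 171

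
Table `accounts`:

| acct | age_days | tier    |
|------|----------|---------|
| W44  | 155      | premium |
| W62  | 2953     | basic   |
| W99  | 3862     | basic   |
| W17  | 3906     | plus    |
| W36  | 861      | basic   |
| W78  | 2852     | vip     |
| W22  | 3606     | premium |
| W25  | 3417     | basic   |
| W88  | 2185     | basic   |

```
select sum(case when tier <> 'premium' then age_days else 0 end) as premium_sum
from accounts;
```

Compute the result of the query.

acct=W44: ✗
acct=W62: ✓ → 2953
acct=W99: ✓ → 3862
acct=W17: ✓ → 3906
acct=W36: ✓ → 861
acct=W78: ✓ → 2852
acct=W22: ✗
acct=W25: ✓ → 3417
acct=W88: ✓ → 2185
premium_sum = 2953 + 3862 + 3906 + 861 + 2852 + 3417 + 2185 = 20036

20036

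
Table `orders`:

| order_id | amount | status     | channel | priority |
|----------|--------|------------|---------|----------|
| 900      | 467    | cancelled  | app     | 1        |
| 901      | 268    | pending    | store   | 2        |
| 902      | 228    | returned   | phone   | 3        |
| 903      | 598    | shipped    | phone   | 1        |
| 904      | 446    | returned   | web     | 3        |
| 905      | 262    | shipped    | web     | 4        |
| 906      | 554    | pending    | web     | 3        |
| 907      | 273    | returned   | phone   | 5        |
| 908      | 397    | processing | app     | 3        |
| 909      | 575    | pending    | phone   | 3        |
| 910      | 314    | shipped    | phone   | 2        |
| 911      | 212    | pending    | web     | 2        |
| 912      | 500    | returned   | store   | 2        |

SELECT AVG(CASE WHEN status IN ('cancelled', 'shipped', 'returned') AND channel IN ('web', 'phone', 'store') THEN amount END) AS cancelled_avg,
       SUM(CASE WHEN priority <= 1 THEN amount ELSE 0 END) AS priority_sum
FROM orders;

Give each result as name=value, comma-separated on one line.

[cancelled_avg: status IN ('cancelled', 'shipped', 'returned') AND channel IN ('web', 'phone', 'store')]
order_id=900: ✗
order_id=901: ✗
order_id=902: ✓ → 228
order_id=903: ✓ → 598
order_id=904: ✓ → 446
order_id=905: ✓ → 262
order_id=906: ✗
order_id=907: ✓ → 273
order_id=908: ✗
order_id=909: ✗
order_id=910: ✓ → 314
order_id=911: ✗
order_id=912: ✓ → 500
cancelled_avg = (228 + 598 + 446 + 262 + 273 + 314 + 500) / 7 = 374.4285714286
—
[priority_sum: priority <= 1]
order_id=900: ✓ → 467
order_id=901: ✗
order_id=902: ✗
order_id=903: ✓ → 598
order_id=904: ✗
order_id=905: ✗
order_id=906: ✗
order_id=907: ✗
order_id=908: ✗
order_id=909: ✗
order_id=910: ✗
order_id=911: ✗
order_id=912: ✗
priority_sum = 467 + 598 = 1065

cancelled_avg=374.4285714286, priority_sum=1065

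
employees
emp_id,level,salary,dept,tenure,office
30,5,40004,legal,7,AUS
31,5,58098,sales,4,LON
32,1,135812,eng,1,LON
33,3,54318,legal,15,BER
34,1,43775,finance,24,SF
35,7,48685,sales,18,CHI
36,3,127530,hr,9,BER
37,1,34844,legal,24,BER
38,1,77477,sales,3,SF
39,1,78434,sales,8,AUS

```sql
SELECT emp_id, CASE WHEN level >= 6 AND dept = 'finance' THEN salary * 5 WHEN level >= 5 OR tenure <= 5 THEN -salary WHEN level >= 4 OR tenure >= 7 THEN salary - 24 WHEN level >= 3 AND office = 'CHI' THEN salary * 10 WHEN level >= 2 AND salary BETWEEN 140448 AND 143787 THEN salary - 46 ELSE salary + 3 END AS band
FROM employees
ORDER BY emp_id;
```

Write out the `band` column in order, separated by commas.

emp_id=30: level >= 5 OR tenure <= 5 → -40004
emp_id=31: level >= 5 OR tenure <= 5 → -58098
emp_id=32: level >= 5 OR tenure <= 5 → -135812
emp_id=33: level >= 4 OR tenure >= 7 → 54294
emp_id=34: level >= 4 OR tenure >= 7 → 43751
emp_id=35: level >= 5 OR tenure <= 5 → -48685
emp_id=36: level >= 4 OR tenure >= 7 → 127506
emp_id=37: level >= 4 OR tenure >= 7 → 34820
emp_id=38: level >= 5 OR tenure <= 5 → -77477
emp_id=39: level >= 4 OR tenure >= 7 → 78410

-40004, -58098, -135812, 54294, 43751, -48685, 127506, 34820, -77477, 78410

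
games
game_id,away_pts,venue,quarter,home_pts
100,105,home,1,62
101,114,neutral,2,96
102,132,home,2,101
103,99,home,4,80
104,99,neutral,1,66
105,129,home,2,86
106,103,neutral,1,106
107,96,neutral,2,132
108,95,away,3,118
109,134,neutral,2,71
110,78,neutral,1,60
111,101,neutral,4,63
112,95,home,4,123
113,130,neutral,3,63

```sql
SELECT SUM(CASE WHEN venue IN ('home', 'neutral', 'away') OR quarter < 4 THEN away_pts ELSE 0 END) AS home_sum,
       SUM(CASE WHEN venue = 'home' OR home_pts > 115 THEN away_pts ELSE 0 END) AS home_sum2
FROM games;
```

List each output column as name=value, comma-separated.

[home_sum: venue IN ('home', 'neutral', 'away') OR quarter < 4]
game_id=100: ✓ → 105
game_id=101: ✓ → 114
game_id=102: ✓ → 132
game_id=103: ✓ → 99
game_id=104: ✓ → 99
game_id=105: ✓ → 129
game_id=106: ✓ → 103
game_id=107: ✓ → 96
game_id=108: ✓ → 95
game_id=109: ✓ → 134
game_id=110: ✓ → 78
game_id=111: ✓ → 101
game_id=112: ✓ → 95
game_id=113: ✓ → 130
home_sum = 105 + 114 + 132 + 99 + 99 + 129 + 103 + 96 + 95 + 134 + 78 + 101 + 95 + 130 = 1510
—
[home_sum2: venue = 'home' OR home_pts > 115]
game_id=100: ✓ → 105
game_id=101: ✗
game_id=102: ✓ → 132
game_id=103: ✓ → 99
game_id=104: ✗
game_id=105: ✓ → 129
game_id=106: ✗
game_id=107: ✓ → 96
game_id=108: ✓ → 95
game_id=109: ✗
game_id=110: ✗
game_id=111: ✗
game_id=112: ✓ → 95
game_id=113: ✗
home_sum2 = 105 + 132 + 99 + 129 + 96 + 95 + 95 = 751

home_sum=1510, home_sum2=751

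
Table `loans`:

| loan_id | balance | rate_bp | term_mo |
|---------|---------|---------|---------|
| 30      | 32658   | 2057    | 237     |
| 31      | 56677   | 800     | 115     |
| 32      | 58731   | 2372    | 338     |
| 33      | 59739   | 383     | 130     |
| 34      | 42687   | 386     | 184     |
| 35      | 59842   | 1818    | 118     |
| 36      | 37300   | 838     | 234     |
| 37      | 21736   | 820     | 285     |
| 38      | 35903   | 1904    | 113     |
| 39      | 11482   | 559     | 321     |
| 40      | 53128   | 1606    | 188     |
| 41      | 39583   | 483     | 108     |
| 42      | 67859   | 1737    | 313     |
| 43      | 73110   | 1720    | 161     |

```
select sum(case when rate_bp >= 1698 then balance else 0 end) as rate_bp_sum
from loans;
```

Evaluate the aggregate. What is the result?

328103

loan_id=30: ✓ → 32658
loan_id=31: ✗
loan_id=32: ✓ → 58731
loan_id=33: ✗
loan_id=34: ✗
loan_id=35: ✓ → 59842
loan_id=36: ✗
loan_id=37: ✗
loan_id=38: ✓ → 35903
loan_id=39: ✗
loan_id=40: ✗
loan_id=41: ✗
loan_id=42: ✓ → 67859
loan_id=43: ✓ → 73110
rate_bp_sum = 32658 + 58731 + 59842 + 35903 + 67859 + 73110 = 328103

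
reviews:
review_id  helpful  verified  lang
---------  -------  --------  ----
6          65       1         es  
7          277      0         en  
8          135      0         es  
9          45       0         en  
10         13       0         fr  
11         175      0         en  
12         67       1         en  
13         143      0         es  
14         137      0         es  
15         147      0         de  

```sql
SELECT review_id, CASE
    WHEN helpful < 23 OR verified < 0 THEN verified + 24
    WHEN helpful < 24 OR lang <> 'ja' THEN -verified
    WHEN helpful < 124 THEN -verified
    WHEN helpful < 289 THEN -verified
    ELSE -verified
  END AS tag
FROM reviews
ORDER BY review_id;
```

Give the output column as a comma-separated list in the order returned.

-1, 0, 0, 0, 24, 0, -1, 0, 0, 0

review_id=6: helpful < 24 OR lang <> 'ja' → -1
review_id=7: helpful < 24 OR lang <> 'ja' → 0
review_id=8: helpful < 24 OR lang <> 'ja' → 0
review_id=9: helpful < 24 OR lang <> 'ja' → 0
review_id=10: helpful < 23 OR verified < 0 → 24
review_id=11: helpful < 24 OR lang <> 'ja' → 0
review_id=12: helpful < 24 OR lang <> 'ja' → -1
review_id=13: helpful < 24 OR lang <> 'ja' → 0
review_id=14: helpful < 24 OR lang <> 'ja' → 0
review_id=15: helpful < 24 OR lang <> 'ja' → 0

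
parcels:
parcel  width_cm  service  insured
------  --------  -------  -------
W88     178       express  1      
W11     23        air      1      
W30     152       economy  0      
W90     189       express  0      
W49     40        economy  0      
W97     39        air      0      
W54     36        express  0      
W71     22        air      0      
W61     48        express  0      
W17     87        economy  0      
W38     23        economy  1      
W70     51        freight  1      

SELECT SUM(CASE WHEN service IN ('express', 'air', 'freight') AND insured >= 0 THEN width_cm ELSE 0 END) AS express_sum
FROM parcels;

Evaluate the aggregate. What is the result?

586

parcel=W88: ✓ → 178
parcel=W11: ✓ → 23
parcel=W30: ✗
parcel=W90: ✓ → 189
parcel=W49: ✗
parcel=W97: ✓ → 39
parcel=W54: ✓ → 36
parcel=W71: ✓ → 22
parcel=W61: ✓ → 48
parcel=W17: ✗
parcel=W38: ✗
parcel=W70: ✓ → 51
express_sum = 178 + 23 + 189 + 39 + 36 + 22 + 48 + 51 = 586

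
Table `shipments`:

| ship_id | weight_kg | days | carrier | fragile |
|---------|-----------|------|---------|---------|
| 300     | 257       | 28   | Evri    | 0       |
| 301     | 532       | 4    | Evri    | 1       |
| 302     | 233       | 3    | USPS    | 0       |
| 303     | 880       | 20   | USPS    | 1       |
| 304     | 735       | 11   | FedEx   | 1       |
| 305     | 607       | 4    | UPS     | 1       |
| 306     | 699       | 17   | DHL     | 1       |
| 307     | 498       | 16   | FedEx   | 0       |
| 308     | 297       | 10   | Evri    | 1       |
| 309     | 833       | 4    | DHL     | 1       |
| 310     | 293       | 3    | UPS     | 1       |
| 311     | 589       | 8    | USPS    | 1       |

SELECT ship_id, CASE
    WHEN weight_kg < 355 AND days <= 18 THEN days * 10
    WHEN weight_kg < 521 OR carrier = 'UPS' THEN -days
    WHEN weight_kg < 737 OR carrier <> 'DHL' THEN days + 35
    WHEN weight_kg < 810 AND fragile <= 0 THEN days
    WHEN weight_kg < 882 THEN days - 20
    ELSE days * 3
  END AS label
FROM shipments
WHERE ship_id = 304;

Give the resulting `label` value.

ship_id = 304: weight_kg=735, days=11, carrier=FedEx, fragile=1.
weight_kg < 355 AND days <= 18 → false
weight_kg < 521 OR carrier = 'UPS' → false
weight_kg < 737 OR carrier <> 'DHL' → true → 46

46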